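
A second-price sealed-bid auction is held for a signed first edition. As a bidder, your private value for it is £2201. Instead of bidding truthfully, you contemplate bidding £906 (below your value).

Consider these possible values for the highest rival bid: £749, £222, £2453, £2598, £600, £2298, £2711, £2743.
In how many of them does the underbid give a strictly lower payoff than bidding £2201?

The deviation hurts exactly when the highest competing bid lies strictly between £906 and £2201 — underbidding then forfeits a profitable win.
£749: below both → same outcome either way.
£222: below both → same outcome either way.
£2453: above both → same outcome either way.
£2598: above both → same outcome either way.
£600: below both → same outcome either way.
£2298: above both → same outcome either way.
£2711: above both → same outcome either way.
£2743: above both → same outcome either way.
Count: 0.

0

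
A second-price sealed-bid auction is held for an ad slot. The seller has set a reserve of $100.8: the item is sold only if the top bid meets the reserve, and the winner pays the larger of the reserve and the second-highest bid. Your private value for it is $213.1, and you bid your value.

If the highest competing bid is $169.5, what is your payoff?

Your bid $213.1 is the highest and exceeds the reserve.
Price = max(second-highest bid, reserve) = max($169.5, $100.8) = $169.5.
Payoff = $213.1 − $169.5 = $43.6.

$43.6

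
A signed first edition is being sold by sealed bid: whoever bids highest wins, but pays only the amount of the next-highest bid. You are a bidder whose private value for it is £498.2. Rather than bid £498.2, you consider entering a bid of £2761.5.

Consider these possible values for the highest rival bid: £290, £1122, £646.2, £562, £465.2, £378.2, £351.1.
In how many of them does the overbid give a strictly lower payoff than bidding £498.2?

3

The deviation hurts exactly when the highest competing bid lies strictly between £498.2 and £2761.5 — overbidding then wins at a price above your value.
£290: below both → same outcome either way.
£1122: inside the interval → strictly worse (loss £623.8).
£646.2: inside the interval → strictly worse (loss £148).
£562: inside the interval → strictly worse (loss £63.8).
£465.2: below both → same outcome either way.
£378.2: below both → same outcome either way.
£351.1: below both → same outcome either way.
Count: 3.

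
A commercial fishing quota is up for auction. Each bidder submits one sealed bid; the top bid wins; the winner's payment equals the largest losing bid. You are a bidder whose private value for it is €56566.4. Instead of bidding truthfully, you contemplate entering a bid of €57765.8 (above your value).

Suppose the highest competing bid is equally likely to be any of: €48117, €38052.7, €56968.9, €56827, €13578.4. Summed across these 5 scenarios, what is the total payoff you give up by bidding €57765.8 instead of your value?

€663.1

The deviation costs you only when the competing bid falls strictly between €56566.4 and €57765.8; elsewhere both bids give the same outcome.
€48117: outcomes coincide → loss €0.
€38052.7: outcomes coincide → loss €0.
€56968.9: truthful payoff €0, deviation payoff −€402.5 → loss €402.5.
€56827: truthful payoff €0, deviation payoff −€260.6 → loss €260.6.
€13578.4: outcomes coincide → loss €0.
Total loss = €402.5 + €260.6 = €663.1.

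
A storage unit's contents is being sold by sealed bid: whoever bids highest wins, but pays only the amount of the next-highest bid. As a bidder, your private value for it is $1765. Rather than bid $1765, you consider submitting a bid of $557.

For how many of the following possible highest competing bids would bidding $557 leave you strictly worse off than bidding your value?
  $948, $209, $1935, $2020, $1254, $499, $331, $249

2

The deviation hurts exactly when the highest competing bid lies strictly between $557 and $1765 — underbidding then forfeits a profitable win.
$948: inside the interval → strictly worse (loss $817).
$209: below both → same outcome either way.
$1935: above both → same outcome either way.
$2020: above both → same outcome either way.
$1254: inside the interval → strictly worse (loss $511).
$499: below both → same outcome either way.
$331: below both → same outcome either way.
$249: below both → same outcome either way.
Count: 2.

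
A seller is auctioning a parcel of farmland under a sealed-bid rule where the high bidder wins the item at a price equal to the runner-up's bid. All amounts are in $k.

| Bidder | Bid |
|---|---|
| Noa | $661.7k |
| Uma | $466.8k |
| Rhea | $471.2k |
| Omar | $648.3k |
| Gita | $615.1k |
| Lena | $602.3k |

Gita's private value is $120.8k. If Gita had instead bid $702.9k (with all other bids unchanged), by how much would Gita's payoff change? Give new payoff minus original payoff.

−$540.9k

The highest bid among the other bidders is $661.7k; Gita's bid doesn't change that.
Original bid $615.1k: Gita is not highest (top rival bid is $661.7k); payoff $0k.
Alternative bid $702.9k: Gita is highest, pays the top rival bid $661.7k; payoff $120.8k − $661.7k = −$540.9k.
Change in payoff = −$540.9k − ($0k) = −$540.9k.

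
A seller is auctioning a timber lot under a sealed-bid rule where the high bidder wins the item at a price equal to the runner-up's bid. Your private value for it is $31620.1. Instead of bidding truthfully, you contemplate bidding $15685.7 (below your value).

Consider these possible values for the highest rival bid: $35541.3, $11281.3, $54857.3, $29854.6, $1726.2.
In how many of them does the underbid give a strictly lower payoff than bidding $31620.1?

1

The deviation hurts exactly when the highest competing bid lies strictly between $15685.7 and $31620.1 — underbidding then forfeits a profitable win.
$35541.3: above both → same outcome either way.
$11281.3: below both → same outcome either way.
$54857.3: above both → same outcome either way.
$29854.6: inside the interval → strictly worse (loss $1765.5).
$1726.2: below both → same outcome either way.
Count: 1.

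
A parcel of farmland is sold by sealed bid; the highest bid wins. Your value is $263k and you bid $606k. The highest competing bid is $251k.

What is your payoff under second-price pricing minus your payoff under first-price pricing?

You have the highest bid, so you win under either rule.
Second-price: pay $251k → payoff $12k.
First-price: pay your own bid $606k → payoff −$343k.
Difference = $12k − (−$343k) = $355k.

$355k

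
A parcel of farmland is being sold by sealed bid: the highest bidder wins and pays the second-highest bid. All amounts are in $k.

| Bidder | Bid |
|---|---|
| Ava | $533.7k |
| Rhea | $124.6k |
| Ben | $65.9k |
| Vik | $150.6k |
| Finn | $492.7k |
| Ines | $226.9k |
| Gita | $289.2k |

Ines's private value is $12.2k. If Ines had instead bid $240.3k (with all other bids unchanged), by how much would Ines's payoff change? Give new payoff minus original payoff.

$0k

The highest bid among the other bidders is $533.7k; Ines's bid doesn't change that.
Original bid $226.9k: Ines is not highest (top rival bid is $533.7k); payoff $0k.
Alternative bid $240.3k: Ines is not highest (top rival bid is $533.7k); payoff $0k.
Change in payoff = $0k − ($0k) = $0k.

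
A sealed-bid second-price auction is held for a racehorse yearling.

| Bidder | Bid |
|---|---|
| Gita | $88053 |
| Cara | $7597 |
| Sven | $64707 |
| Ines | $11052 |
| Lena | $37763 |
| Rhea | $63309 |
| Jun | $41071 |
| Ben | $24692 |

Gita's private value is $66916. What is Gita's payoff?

$2209

Highest bid: Gita at $88053, so Gita wins.
Second-highest bid: Sven at $64707 — that is the price the winner pays.
Gita's payoff = value − price = $66916 − $64707 = $2209.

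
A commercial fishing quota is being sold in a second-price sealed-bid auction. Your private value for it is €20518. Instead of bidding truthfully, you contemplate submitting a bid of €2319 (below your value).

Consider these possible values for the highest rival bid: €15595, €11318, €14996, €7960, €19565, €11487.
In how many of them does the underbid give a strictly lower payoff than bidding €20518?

6

The deviation hurts exactly when the highest competing bid lies strictly between €2319 and €20518 — underbidding then forfeits a profitable win.
€15595: inside the interval → strictly worse (loss €4923).
€11318: inside the interval → strictly worse (loss €9200).
€14996: inside the interval → strictly worse (loss €5522).
€7960: inside the interval → strictly worse (loss €12558).
€19565: inside the interval → strictly worse (loss €953).
€11487: inside the interval → strictly worse (loss €9031).
Count: 6.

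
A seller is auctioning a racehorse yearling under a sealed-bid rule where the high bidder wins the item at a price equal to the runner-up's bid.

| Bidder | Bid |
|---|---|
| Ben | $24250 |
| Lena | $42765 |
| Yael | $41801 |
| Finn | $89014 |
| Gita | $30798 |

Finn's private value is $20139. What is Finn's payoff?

Highest bid: Finn at $89014, so Finn wins.
Second-highest bid: Lena at $42765 — that is the price the winner pays.
Finn's payoff = value − price = $20139 − $42765 = −$22626.

−$22626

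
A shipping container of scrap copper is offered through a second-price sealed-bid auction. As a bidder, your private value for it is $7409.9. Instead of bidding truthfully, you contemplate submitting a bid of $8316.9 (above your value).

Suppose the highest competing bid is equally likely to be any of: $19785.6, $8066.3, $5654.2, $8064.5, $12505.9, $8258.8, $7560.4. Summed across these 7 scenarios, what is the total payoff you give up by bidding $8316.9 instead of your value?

$2310.4

The deviation costs you only when the competing bid falls strictly between $7409.9 and $8316.9; elsewhere both bids give the same outcome.
$19785.6: outcomes coincide → loss $0.
$8066.3: truthful payoff $0, deviation payoff −$656.4 → loss $656.4.
$5654.2: outcomes coincide → loss $0.
$8064.5: truthful payoff $0, deviation payoff −$654.6 → loss $654.6.
$12505.9: outcomes coincide → loss $0.
$8258.8: truthful payoff $0, deviation payoff −$848.9 → loss $848.9.
$7560.4: truthful payoff $0, deviation payoff −$150.5 → loss $150.5.
Total loss = $656.4 + $654.6 + $848.9 + $150.5 = $2310.4.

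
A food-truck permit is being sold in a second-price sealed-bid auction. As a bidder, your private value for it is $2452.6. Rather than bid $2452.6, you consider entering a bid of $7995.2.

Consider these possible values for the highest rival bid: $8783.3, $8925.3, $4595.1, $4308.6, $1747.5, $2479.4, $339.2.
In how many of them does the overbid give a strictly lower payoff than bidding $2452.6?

3

The deviation hurts exactly when the highest competing bid lies strictly between $2452.6 and $7995.2 — overbidding then wins at a price above your value.
$8783.3: above both → same outcome either way.
$8925.3: above both → same outcome either way.
$4595.1: inside the interval → strictly worse (loss $2142.5).
$4308.6: inside the interval → strictly worse (loss $1856).
$1747.5: below both → same outcome either way.
$2479.4: inside the interval → strictly worse (loss $26.8).
$339.2: below both → same outcome either way.
Count: 3.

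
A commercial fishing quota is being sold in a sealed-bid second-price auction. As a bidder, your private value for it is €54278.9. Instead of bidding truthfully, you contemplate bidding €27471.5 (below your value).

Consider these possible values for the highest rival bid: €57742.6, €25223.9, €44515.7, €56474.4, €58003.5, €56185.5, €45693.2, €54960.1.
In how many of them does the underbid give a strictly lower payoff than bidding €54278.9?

2

The deviation hurts exactly when the highest competing bid lies strictly between €27471.5 and €54278.9 — underbidding then forfeits a profitable win.
€57742.6: above both → same outcome either way.
€25223.9: below both → same outcome either way.
€44515.7: inside the interval → strictly worse (loss €9763.2).
€56474.4: above both → same outcome either way.
€58003.5: above both → same outcome either way.
€56185.5: above both → same outcome either way.
€45693.2: inside the interval → strictly worse (loss €8585.7).
€54960.1: above both → same outcome either way.
Count: 2.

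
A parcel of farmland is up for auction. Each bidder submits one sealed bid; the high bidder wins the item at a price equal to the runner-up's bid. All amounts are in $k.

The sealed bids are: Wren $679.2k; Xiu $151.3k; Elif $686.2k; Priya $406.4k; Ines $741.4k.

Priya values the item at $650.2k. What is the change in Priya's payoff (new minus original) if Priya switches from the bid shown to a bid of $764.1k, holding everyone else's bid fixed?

The highest bid among the other bidders is $741.4k; Priya's bid doesn't change that.
Original bid $406.4k: Priya is not highest (top rival bid is $741.4k); payoff $0k.
Alternative bid $764.1k: Priya is highest, pays the top rival bid $741.4k; payoff $650.2k − $741.4k = −$91.2k.
Change in payoff = −$91.2k − ($0k) = −$91.2k.

−$91.2k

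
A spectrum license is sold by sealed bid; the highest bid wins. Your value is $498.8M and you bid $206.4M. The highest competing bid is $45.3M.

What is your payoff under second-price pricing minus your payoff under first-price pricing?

$161.1M

You have the highest bid, so you win under either rule.
Second-price: pay $45.3M → payoff $453.5M.
First-price: pay your own bid $206.4M → payoff $292.4M.
Difference = $453.5M − ($292.4M) = $161.1M.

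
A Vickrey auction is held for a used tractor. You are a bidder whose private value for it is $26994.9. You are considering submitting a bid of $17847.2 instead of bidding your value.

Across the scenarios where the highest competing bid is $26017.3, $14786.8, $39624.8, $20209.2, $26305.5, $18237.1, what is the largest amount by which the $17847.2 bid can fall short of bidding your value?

$8757.8

$26017.3: truthful gives $977.6, deviation gives $0 → loss $977.6.
$14786.8: same outcome either way → loss $0.
$39624.8: same outcome either way → loss $0.
$20209.2: truthful gives $6785.7, deviation gives $0 → loss $6785.7.
$26305.5: truthful gives $689.4, deviation gives $0 → loss $689.4.
$18237.1: truthful gives $8757.8, deviation gives $0 → loss $8757.8.
Maximum loss: $8757.8.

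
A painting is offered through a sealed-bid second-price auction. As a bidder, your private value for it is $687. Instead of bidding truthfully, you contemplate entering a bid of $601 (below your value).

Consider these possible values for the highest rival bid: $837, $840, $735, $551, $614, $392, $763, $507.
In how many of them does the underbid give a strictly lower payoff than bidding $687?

1

The deviation hurts exactly when the highest competing bid lies strictly between $601 and $687 — underbidding then forfeits a profitable win.
$837: above both → same outcome either way.
$840: above both → same outcome either way.
$735: above both → same outcome either way.
$551: below both → same outcome either way.
$614: inside the interval → strictly worse (loss $73).
$392: below both → same outcome either way.
$763: above both → same outcome either way.
$507: below both → same outcome either way.
Count: 1.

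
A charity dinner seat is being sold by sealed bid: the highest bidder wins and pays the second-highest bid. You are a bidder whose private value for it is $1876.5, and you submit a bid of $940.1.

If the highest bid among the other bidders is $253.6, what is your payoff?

Your bid $940.1 exceeds the highest competing bid $253.6, so you win.
In a second-price auction the winner pays the second-highest bid, $253.6.
Payoff = value − price = $1876.5 − $253.6 = $1622.9.

$1622.9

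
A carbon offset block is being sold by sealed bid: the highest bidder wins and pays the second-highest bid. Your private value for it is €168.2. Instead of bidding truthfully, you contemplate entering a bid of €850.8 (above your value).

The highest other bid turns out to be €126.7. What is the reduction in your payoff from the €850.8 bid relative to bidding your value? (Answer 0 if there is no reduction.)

Bidding your value €168.2: you win (since €168.2 > €126.7) and pay €126.7. Payoff €41.5.
Bidding €850.8: you win and pay €126.7. Payoff €168.2 − €126.7 = €41.5.
Difference = €41.5 − €41.5 = €0; both bids lead to the same outcome because the competing bid is below both your value and your alternative bid.
Because the price is fixed by the runner-up's bid, deviating from your value can only change a good outcome into a bad one — never the reverse.

€0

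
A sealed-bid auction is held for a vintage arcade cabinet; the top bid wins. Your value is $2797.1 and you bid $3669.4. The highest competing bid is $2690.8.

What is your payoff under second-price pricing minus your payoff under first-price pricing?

You have the highest bid, so you win under either rule.
Second-price: pay $2690.8 → payoff $106.3.
First-price: pay your own bid $3669.4 → payoff −$872.3.
Difference = $106.3 − (−$872.3) = $978.6.

$978.6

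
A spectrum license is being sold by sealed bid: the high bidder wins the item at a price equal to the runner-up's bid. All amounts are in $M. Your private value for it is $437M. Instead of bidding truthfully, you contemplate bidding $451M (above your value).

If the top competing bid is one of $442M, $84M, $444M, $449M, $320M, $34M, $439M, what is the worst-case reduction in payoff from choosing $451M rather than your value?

$442M: truthful gives $0M, deviation gives −$5M → loss $5M.
$84M: same outcome either way → loss $0M.
$444M: truthful gives $0M, deviation gives −$7M → loss $7M.
$449M: truthful gives $0M, deviation gives −$12M → loss $12M.
$320M: same outcome either way → loss $0M.
$34M: same outcome either way → loss $0M.
$439M: truthful gives $0M, deviation gives −$2M → loss $2M.
Maximum loss: $12M.

$12M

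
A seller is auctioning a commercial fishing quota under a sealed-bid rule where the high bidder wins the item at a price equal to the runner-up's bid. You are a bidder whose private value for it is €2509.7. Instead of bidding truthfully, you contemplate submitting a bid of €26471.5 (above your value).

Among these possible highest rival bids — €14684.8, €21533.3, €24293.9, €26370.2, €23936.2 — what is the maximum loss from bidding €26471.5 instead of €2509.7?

€14684.8: truthful gives €0, deviation gives −€12175.1 → loss €12175.1.
€21533.3: truthful gives €0, deviation gives −€19023.6 → loss €19023.6.
€24293.9: truthful gives €0, deviation gives −€21784.2 → loss €21784.2.
€26370.2: truthful gives €0, deviation gives −€23860.5 → loss €23860.5.
€23936.2: truthful gives €0, deviation gives −€21426.5 → loss €21426.5.
Maximum loss: €23860.5.

€23860.5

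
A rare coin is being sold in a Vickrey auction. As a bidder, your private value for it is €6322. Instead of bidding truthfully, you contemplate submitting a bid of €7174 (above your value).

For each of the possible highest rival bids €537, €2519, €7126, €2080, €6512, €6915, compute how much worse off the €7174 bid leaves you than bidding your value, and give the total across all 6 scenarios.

€1587

The deviation costs you only when the competing bid falls strictly between €6322 and €7174; elsewhere both bids give the same outcome.
€537: outcomes coincide → loss €0.
€2519: outcomes coincide → loss €0.
€7126: truthful payoff €0, deviation payoff −€804 → loss €804.
€2080: outcomes coincide → loss €0.
€6512: truthful payoff €0, deviation payoff −€190 → loss €190.
€6915: truthful payoff €0, deviation payoff −€593 → loss €593.
Total loss = €804 + €190 + €593 = €1587.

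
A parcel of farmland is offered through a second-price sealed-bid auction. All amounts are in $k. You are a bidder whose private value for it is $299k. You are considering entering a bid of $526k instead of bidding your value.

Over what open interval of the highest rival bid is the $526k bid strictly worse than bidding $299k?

If the competing bid is below $299k, both bids win at the same price — no difference.
If it is above $526k, both bids lose — no difference.
If it lies strictly between $299k and $526k, bidding your value loses (payoff 0) while bidding $526k wins at a price above your value (payoff negative).
So the deviation strictly hurts on the open interval ($299k, $526k).

($299k, $526k)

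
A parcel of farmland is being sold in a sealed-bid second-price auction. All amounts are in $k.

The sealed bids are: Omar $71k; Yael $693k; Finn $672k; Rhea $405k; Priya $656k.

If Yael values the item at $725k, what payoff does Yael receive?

Highest bid: Yael at $693k, so Yael wins.
Second-highest bid: Finn at $672k — that is the price the winner pays.
Yael's payoff = value − price = $725k − $672k = $53k.

$53k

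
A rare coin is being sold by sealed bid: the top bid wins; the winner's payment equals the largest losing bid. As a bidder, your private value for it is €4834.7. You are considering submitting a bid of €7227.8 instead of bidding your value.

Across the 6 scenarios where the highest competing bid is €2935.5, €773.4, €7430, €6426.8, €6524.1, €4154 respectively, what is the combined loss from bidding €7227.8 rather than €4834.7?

The deviation costs you only when the competing bid falls strictly between €4834.7 and €7227.8; elsewhere both bids give the same outcome.
€2935.5: outcomes coincide → loss €0.
€773.4: outcomes coincide → loss €0.
€7430: outcomes coincide → loss €0.
€6426.8: truthful payoff €0, deviation payoff −€1592.1 → loss €1592.1.
€6524.1: truthful payoff €0, deviation payoff −€1689.4 → loss €1689.4.
€4154: outcomes coincide → loss €0.
Total loss = €1592.1 + €1689.4 = €3281.5.

€3281.5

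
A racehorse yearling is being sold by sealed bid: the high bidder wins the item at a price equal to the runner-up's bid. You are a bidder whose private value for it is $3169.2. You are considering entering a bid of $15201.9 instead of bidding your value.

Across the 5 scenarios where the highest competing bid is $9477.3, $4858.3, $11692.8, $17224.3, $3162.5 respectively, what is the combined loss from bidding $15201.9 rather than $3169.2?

$16520.8

The deviation costs you only when the competing bid falls strictly between $3169.2 and $15201.9; elsewhere both bids give the same outcome.
$9477.3: truthful payoff $0, deviation payoff −$6308.1 → loss $6308.1.
$4858.3: truthful payoff $0, deviation payoff −$1689.1 → loss $1689.1.
$11692.8: truthful payoff $0, deviation payoff −$8523.6 → loss $8523.6.
$17224.3: outcomes coincide → loss $0.
$3162.5: outcomes coincide → loss $0.
Total loss = $6308.1 + $1689.1 + $8523.6 = $16520.8.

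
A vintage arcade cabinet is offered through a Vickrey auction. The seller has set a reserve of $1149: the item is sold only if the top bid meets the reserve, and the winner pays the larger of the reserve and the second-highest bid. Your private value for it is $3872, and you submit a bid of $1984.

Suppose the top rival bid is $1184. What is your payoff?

$2688

Your bid $1984 is the highest and exceeds the reserve.
Price = max(second-highest bid, reserve) = max($1184, $1149) = $1184.
Payoff = $3872 − $1184 = $2688.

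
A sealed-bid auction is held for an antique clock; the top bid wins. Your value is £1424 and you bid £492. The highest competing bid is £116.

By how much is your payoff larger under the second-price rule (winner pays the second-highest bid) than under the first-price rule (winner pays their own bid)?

You have the highest bid, so you win under either rule.
Second-price: pay £116 → payoff £1308.
First-price: pay your own bid £492 → payoff £932.
Difference = £1308 − (£932) = £376.

£376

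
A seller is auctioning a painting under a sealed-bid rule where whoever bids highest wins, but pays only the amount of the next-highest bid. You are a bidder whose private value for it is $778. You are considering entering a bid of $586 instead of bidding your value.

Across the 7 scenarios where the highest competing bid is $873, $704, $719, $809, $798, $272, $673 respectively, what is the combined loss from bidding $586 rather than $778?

$238

The deviation costs you only when the competing bid falls strictly between $586 and $778; elsewhere both bids give the same outcome.
$873: outcomes coincide → loss $0.
$704: truthful payoff $74, deviation payoff $0 → loss $74.
$719: truthful payoff $59, deviation payoff $0 → loss $59.
$809: outcomes coincide → loss $0.
$798: outcomes coincide → loss $0.
$272: outcomes coincide → loss $0.
$673: truthful payoff $105, deviation payoff $0 → loss $105.
Total loss = $74 + $59 + $105 = $238.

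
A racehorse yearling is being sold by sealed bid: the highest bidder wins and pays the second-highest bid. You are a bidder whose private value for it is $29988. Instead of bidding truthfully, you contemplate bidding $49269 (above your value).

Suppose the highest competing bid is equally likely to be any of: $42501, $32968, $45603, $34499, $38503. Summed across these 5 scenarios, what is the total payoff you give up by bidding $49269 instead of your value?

The deviation costs you only when the competing bid falls strictly between $29988 and $49269; elsewhere both bids give the same outcome.
$42501: truthful payoff $0, deviation payoff −$12513 → loss $12513.
$32968: truthful payoff $0, deviation payoff −$2980 → loss $2980.
$45603: truthful payoff $0, deviation payoff −$15615 → loss $15615.
$34499: truthful payoff $0, deviation payoff −$4511 → loss $4511.
$38503: truthful payoff $0, deviation payoff −$8515 → loss $8515.
Total loss = $12513 + $2980 + $15615 + $4511 + $8515 = $44134.

$44134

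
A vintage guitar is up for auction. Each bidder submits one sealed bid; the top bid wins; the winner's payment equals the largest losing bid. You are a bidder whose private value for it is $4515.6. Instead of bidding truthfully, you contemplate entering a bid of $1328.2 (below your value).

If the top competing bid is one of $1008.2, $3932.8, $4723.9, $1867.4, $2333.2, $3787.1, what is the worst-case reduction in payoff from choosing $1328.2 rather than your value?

$1008.2: same outcome either way → loss $0.
$3932.8: truthful gives $582.8, deviation gives $0 → loss $582.8.
$4723.9: same outcome either way → loss $0.
$1867.4: truthful gives $2648.2, deviation gives $0 → loss $2648.2.
$2333.2: truthful gives $2182.4, deviation gives $0 → loss $2182.4.
$3787.1: truthful gives $728.5, deviation gives $0 → loss $728.5.
Maximum loss: $2648.2.

$2648.2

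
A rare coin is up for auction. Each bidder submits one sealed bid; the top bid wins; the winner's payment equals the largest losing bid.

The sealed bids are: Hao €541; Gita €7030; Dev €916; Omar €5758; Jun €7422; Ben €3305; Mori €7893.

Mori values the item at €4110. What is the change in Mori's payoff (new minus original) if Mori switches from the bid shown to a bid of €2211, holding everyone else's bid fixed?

The highest bid among the other bidders is €7422; Mori's bid doesn't change that.
Original bid €7893: Mori is highest, pays the top rival bid €7422; payoff €4110 − €7422 = −€3312.
Alternative bid €2211: Mori is not highest (top rival bid is €7422); payoff €0.
Change in payoff = €0 − (−€3312) = €3312.

€3312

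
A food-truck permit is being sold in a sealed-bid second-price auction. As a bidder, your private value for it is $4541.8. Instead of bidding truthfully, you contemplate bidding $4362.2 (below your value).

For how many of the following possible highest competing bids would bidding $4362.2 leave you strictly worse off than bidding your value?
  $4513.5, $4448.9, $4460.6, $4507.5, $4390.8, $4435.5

6

The deviation hurts exactly when the highest competing bid lies strictly between $4362.2 and $4541.8 — underbidding then forfeits a profitable win.
$4513.5: inside the interval → strictly worse (loss $28.3).
$4448.9: inside the interval → strictly worse (loss $92.9).
$4460.6: inside the interval → strictly worse (loss $81.2).
$4507.5: inside the interval → strictly worse (loss $34.3).
$4390.8: inside the interval → strictly worse (loss $151).
$4435.5: inside the interval → strictly worse (loss $106.3).
Count: 6.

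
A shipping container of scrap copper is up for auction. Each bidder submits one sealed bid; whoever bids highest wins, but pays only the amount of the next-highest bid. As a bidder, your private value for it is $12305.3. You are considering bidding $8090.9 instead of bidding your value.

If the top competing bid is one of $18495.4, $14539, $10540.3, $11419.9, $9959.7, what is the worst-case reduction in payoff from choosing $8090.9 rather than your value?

$2345.6

$18495.4: same outcome either way → loss $0.
$14539: same outcome either way → loss $0.
$10540.3: truthful gives $1765, deviation gives $0 → loss $1765.
$11419.9: truthful gives $885.4, deviation gives $0 → loss $885.4.
$9959.7: truthful gives $2345.6, deviation gives $0 → loss $2345.6.
Maximum loss: $2345.6.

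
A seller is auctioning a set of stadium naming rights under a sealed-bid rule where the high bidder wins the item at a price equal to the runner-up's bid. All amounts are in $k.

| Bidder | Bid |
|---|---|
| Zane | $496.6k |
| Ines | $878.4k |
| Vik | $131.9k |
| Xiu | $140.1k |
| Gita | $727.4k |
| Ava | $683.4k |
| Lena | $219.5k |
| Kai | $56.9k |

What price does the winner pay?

Highest bid: Ines at $878.4k, so Ines wins.
Second-highest bid: Gita at $727.4k — that is the price the winner pays.

$727.4k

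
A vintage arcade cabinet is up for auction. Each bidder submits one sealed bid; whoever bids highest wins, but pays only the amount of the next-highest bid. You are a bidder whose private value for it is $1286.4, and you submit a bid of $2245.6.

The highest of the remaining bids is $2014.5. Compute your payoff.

Your bid $2245.6 exceeds the highest competing bid $2014.5, so you win.
In a second-price auction the winner pays the second-highest bid, $2014.5.
Payoff = value − price = $1286.4 − $2014.5 = −$728.1.

−$728.1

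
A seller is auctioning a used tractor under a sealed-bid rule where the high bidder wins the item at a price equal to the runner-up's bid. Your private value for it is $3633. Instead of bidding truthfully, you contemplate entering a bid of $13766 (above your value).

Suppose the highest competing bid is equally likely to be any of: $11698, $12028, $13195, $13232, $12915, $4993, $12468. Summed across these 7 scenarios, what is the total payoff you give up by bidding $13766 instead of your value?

$55098

The deviation costs you only when the competing bid falls strictly between $3633 and $13766; elsewhere both bids give the same outcome.
$11698: truthful payoff $0, deviation payoff −$8065 → loss $8065.
$12028: truthful payoff $0, deviation payoff −$8395 → loss $8395.
$13195: truthful payoff $0, deviation payoff −$9562 → loss $9562.
$13232: truthful payoff $0, deviation payoff −$9599 → loss $9599.
$12915: truthful payoff $0, deviation payoff −$9282 → loss $9282.
$4993: truthful payoff $0, deviation payoff −$1360 → loss $1360.
$12468: truthful payoff $0, deviation payoff −$8835 → loss $8835.
Total loss = $8065 + $8395 + $9562 + $9599 + $9282 + $1360 + $8835 = $55098.
In a second-price auction your bid sets only whether you win, not what you pay, so bidding your true value is weakly dominant.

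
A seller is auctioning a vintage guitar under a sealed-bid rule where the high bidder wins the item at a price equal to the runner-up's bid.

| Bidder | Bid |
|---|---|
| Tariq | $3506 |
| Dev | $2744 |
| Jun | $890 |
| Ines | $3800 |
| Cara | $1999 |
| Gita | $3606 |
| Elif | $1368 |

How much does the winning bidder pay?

$3606

Highest bid: Ines at $3800, so Ines wins.
Second-highest bid: Gita at $3606 — that is the price the winner pays.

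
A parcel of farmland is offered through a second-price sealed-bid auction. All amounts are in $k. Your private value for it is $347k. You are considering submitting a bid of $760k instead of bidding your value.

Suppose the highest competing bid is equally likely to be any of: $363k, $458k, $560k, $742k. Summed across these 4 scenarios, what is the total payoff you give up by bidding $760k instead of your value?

The deviation costs you only when the competing bid falls strictly between $347k and $760k; elsewhere both bids give the same outcome.
$363k: truthful payoff $0k, deviation payoff −$16k → loss $16k.
$458k: truthful payoff $0k, deviation payoff −$111k → loss $111k.
$560k: truthful payoff $0k, deviation payoff −$213k → loss $213k.
$742k: truthful payoff $0k, deviation payoff −$395k → loss $395k.
Total loss = $16k + $111k + $213k + $395k = $735k.

$735k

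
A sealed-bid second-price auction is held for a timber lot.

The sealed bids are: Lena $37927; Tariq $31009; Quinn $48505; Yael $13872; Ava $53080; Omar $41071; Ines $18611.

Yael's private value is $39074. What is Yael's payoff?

$0

Highest bid: Ava at $53080, so Ava wins.
Second-highest bid: Quinn at $48505 — that is the price the winner pays.
Yael did not win, so Yael pays nothing and receives nothing: payoff $0.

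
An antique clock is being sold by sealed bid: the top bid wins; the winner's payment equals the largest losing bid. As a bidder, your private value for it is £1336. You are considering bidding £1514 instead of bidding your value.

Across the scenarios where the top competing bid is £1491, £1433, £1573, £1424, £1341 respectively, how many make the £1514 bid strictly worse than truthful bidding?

4

The deviation hurts exactly when the highest competing bid lies strictly between £1336 and £1514 — overbidding then wins at a price above your value.
£1491: inside the interval → strictly worse (loss £155).
£1433: inside the interval → strictly worse (loss £97).
£1573: above both → same outcome either way.
£1424: inside the interval → strictly worse (loss £88).
£1341: inside the interval → strictly worse (loss £5).
Count: 4.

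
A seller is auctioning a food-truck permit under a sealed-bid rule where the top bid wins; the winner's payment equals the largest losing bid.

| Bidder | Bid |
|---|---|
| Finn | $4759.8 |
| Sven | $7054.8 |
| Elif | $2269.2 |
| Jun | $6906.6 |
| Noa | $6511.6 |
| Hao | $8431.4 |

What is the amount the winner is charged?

Highest bid: Hao at $8431.4, so Hao wins.
Second-highest bid: Sven at $7054.8 — that is the price the winner pays.

$7054.8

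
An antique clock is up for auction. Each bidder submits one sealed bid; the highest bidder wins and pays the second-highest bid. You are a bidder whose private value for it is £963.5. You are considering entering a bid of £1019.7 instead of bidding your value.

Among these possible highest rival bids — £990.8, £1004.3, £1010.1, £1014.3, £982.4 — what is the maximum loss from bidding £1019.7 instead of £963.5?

£990.8: truthful gives £0, deviation gives −£27.3 → loss £27.3.
£1004.3: truthful gives £0, deviation gives −£40.8 → loss £40.8.
£1010.1: truthful gives £0, deviation gives −£46.6 → loss £46.6.
£1014.3: truthful gives £0, deviation gives −£50.8 → loss £50.8.
£982.4: truthful gives £0, deviation gives −£18.9 → loss £18.9.
Maximum loss: £50.8.

£50.8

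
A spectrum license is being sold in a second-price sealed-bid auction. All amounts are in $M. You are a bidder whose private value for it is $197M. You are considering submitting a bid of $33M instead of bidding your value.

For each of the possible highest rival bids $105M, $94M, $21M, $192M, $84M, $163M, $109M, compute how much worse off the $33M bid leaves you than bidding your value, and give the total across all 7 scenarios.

$435M

The deviation costs you only when the competing bid falls strictly between $33M and $197M; elsewhere both bids give the same outcome.
$105M: truthful payoff $92M, deviation payoff $0M → loss $92M.
$94M: truthful payoff $103M, deviation payoff $0M → loss $103M.
$21M: outcomes coincide → loss $0M.
$192M: truthful payoff $5M, deviation payoff $0M → loss $5M.
$84M: truthful payoff $113M, deviation payoff $0M → loss $113M.
$163M: truthful payoff $34M, deviation payoff $0M → loss $34M.
$109M: truthful payoff $88M, deviation payoff $0M → loss $88M.
Total loss = $92M + $103M + $5M + $113M + $34M + $88M = $435M.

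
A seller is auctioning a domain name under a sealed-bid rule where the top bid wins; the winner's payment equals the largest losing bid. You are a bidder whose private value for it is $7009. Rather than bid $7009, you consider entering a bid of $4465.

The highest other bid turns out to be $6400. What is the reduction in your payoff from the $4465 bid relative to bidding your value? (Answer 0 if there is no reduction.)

Bidding your value $7009: you win (since $7009 > $6400) and pay $6400. Payoff $609.
Bidding $4465: you lose. Payoff $0.
The competing bid $6400 lies between your shaded bid and your value, so underbidding forfeits an item you could have won at a profitable price.
Loss from deviating = $609 − ($0) = $609.

$609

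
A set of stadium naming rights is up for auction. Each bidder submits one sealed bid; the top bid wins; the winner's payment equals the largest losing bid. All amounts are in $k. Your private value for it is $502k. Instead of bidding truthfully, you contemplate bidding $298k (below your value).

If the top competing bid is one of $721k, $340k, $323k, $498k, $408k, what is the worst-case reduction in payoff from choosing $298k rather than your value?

$179k

$721k: same outcome either way → loss $0k.
$340k: truthful gives $162k, deviation gives $0k → loss $162k.
$323k: truthful gives $179k, deviation gives $0k → loss $179k.
$498k: truthful gives $4k, deviation gives $0k → loss $4k.
$408k: truthful gives $94k, deviation gives $0k → loss $94k.
Maximum loss: $179k.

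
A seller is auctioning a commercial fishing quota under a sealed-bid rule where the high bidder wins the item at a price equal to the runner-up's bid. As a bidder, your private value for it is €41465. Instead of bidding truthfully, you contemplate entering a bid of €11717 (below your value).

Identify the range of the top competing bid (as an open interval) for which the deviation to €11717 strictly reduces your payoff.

(€11717, €41465)

If the competing bid is below €11717, both bids win at the same price — no difference.
If it is above €41465, both bids lose — no difference.
If it lies strictly between €11717 and €41465, bidding your value wins at a price below your value (positive payoff) while bidding €11717 loses (payoff 0).
So the deviation strictly hurts on the open interval (€11717, €41465).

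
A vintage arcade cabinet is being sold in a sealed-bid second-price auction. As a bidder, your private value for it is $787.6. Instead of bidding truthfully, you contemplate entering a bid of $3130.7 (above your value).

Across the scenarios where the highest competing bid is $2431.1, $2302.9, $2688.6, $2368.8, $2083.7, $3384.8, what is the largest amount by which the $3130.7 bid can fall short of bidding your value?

$2431.1: truthful gives $0, deviation gives −$1643.5 → loss $1643.5.
$2302.9: truthful gives $0, deviation gives −$1515.3 → loss $1515.3.
$2688.6: truthful gives $0, deviation gives −$1901 → loss $1901.
$2368.8: truthful gives $0, deviation gives −$1581.2 → loss $1581.2.
$2083.7: truthful gives $0, deviation gives −$1296.1 → loss $1296.1.
$3384.8: same outcome either way → loss $0.
Maximum loss: $1901.

$1901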